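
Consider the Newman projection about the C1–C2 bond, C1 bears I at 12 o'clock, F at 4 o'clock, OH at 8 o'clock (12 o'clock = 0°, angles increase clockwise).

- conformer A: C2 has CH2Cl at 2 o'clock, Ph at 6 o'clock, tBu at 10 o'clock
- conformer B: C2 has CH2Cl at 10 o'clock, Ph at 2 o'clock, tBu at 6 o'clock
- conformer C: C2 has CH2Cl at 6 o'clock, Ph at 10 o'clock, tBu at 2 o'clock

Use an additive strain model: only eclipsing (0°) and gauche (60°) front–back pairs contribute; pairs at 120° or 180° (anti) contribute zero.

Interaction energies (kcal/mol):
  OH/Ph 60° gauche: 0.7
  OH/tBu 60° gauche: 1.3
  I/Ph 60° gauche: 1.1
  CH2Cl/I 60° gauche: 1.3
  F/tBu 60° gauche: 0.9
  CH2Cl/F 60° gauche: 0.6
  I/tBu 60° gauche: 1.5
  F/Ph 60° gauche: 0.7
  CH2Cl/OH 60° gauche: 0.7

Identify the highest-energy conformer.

A

A (staggered): I–CH2Cl gauche, I–tBu gauche, F–CH2Cl gauche, F–Ph gauche, OH–Ph gauche, OH–tBu gauche; 1.3 + 1.5 + 0.6 + 0.7 + 0.7 + 1.3 = 6.1 kcal/mol.
B (staggered): I–CH2Cl gauche, I–Ph gauche, F–Ph gauche, F–tBu gauche, OH–CH2Cl gauche, OH–tBu gauche; 1.3 + 1.1 + 0.7 + 0.9 + 0.7 + 1.3 = 6.0 kcal/mol.
C (staggered): I–Ph gauche, I–tBu gauche, F–CH2Cl gauche, F–tBu gauche, OH–CH2Cl gauche, OH–Ph gauche; 1.1 + 1.5 + 0.6 + 0.9 + 0.7 + 0.7 = 5.5 kcal/mol.
A has the highest total (6.1 kcal/mol).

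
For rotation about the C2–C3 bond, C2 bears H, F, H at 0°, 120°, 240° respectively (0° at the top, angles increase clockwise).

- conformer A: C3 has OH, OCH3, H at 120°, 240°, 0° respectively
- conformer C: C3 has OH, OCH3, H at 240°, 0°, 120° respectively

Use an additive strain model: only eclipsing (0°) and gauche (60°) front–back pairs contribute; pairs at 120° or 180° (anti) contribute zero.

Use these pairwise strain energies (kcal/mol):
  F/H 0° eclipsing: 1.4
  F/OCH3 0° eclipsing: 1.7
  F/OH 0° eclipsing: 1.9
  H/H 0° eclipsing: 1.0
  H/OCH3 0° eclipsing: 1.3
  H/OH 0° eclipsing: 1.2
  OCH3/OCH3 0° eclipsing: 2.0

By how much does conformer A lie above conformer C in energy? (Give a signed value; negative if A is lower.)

A is eclipsed. H at 0° is eclipsed with H at 0° (1.0); F at 120° is eclipsed with OH at 120° (1.9); H at 240° is eclipsed with OCH3 at 240° (1.3). Total 4.2 kcal/mol.
C is eclipsed. H at 0° is eclipsed with OCH3 at 0° (1.3); F at 120° is eclipsed with H at 120° (1.4); H at 240° is eclipsed with OH at 240° (1.2). Total 3.9 kcal/mol.
E(A) − E(C) = 4.2 − 3.9 = +0.3 kcal/mol.

+0.3 kcal/mol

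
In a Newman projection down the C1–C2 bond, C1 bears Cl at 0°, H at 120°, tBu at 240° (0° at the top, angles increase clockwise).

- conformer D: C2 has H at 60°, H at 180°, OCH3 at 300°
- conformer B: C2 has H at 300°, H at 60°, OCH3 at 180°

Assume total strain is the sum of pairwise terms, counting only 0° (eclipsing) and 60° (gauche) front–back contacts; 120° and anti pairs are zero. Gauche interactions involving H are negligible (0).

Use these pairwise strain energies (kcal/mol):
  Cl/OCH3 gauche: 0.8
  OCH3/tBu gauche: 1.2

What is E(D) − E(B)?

D (staggered): Cl(0°)/OCH3(300°) gauche 0.8; tBu(240°)/OCH3(300°) gauche 1.2 → 2.0 kcal/mol.
B (staggered): tBu(240°)/OCH3(180°) gauche 1.2 → 1.2 kcal/mol.
E(D) − E(B) = 2.0 − 1.2 = +0.8 kcal/mol.

+0.8 kcal/mol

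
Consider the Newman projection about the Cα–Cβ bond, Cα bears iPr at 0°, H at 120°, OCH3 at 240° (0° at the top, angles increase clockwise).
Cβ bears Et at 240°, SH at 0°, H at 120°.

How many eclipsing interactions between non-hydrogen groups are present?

Non-H eclipsing pairs: iPr(0°)/SH(0°); OCH3(240°)/Et(240°) — 2 interactions.

2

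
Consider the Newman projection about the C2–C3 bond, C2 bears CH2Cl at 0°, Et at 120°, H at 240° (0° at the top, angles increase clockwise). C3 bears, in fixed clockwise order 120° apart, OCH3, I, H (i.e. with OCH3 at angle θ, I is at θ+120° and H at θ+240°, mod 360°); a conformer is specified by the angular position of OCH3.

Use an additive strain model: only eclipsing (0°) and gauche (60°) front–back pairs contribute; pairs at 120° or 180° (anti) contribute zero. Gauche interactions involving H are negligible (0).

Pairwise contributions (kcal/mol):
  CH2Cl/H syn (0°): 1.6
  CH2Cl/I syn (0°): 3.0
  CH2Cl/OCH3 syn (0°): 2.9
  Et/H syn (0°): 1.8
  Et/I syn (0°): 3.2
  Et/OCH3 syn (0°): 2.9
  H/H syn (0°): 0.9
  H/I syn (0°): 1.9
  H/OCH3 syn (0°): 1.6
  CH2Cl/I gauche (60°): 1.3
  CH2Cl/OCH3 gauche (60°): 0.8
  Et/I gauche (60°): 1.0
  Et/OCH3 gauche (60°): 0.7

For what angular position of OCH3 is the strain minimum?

180°

OCH3 at 0° is eclipsed. CH2Cl at 0° is eclipsed with OCH3 at 0° (2.9); Et at 120° is eclipsed with I at 120° (3.2); H at 240° is eclipsed with H at 240° (0.9). Total 7.0 kcal/mol.
OCH3 at 60° is staggered. CH2Cl at 0° is gauche with OCH3 at 60° (0.8); Et at 120° is gauche with OCH3 at 60° (0.7); Et at 120° is gauche with I at 180° (1.0). Total 2.5 kcal/mol.
OCH3 at 120° is eclipsed. CH2Cl at 0° is eclipsed with H at 0° (1.6); Et at 120° is eclipsed with OCH3 at 120° (2.9); H at 240° is eclipsed with I at 240° (1.9). Total 6.4 kcal/mol.
OCH3 at 180° is staggered. CH2Cl at 0° is gauche with I at 300° (1.3); Et at 120° is gauche with OCH3 at 180° (0.7). Total 2.0 kcal/mol.
OCH3 at 240° is eclipsed. CH2Cl at 0° is eclipsed with I at 0° (3.0); Et at 120° is eclipsed with H at 120° (1.8); H at 240° is eclipsed with OCH3 at 240° (1.6). Total 6.4 kcal/mol.
OCH3 at 300° is staggered. CH2Cl at 0° is gauche with OCH3 at 300° (0.8); CH2Cl at 0° is gauche with I at 60° (1.3); Et at 120° is gauche with I at 60° (1.0). Total 3.1 kcal/mol.
The minimum (2.0 kcal/mol) occurs with OCH3 at 180°.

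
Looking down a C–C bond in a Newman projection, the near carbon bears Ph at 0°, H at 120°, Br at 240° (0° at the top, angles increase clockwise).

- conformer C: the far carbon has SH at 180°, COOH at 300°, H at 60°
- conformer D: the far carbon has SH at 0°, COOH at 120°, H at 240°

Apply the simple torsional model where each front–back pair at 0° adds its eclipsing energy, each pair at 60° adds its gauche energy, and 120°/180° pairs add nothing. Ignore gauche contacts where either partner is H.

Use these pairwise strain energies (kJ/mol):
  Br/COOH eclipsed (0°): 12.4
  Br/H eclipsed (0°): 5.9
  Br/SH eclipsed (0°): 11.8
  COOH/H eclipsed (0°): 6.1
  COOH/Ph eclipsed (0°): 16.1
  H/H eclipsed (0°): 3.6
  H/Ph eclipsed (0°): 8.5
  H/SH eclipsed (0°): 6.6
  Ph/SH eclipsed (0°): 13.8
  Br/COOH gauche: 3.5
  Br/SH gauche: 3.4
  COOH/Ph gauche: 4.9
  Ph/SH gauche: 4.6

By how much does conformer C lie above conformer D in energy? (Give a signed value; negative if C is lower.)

C (staggered): Ph(0°)/COOH(300°) gauche 4.9; Br(240°)/SH(180°) gauche 3.4; Br(240°)/COOH(300°) gauche 3.5 → 11.8 kJ/mol.
D (eclipsed): Ph(0°)/SH(0°) eclipsed 13.8; H(120°)/COOH(120°) eclipsed 6.1; Br(240°)/H(240°) eclipsed 5.9 → 25.8 kJ/mol.
E(C) − E(D) = 11.8 − 25.8 = -14.0 kJ/mol.

-14.0 kJ/mol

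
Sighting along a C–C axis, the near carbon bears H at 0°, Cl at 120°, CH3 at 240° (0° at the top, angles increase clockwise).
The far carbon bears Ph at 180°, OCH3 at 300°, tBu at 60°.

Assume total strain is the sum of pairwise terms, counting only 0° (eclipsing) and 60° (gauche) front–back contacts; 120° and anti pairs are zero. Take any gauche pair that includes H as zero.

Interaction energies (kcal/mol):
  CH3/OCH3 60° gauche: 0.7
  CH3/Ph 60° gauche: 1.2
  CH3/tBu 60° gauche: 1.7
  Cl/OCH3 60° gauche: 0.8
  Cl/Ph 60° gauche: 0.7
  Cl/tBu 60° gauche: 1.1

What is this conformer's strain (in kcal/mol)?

3.7 kcal/mol

This conformer (staggered): Cl(120°)/Ph(180°) gauche 0.7; Cl(120°)/tBu(60°) gauche 1.1; CH3(240°)/Ph(180°) gauche 1.2; CH3(240°)/OCH3(300°) gauche 0.7 → 3.7 kcal/mol.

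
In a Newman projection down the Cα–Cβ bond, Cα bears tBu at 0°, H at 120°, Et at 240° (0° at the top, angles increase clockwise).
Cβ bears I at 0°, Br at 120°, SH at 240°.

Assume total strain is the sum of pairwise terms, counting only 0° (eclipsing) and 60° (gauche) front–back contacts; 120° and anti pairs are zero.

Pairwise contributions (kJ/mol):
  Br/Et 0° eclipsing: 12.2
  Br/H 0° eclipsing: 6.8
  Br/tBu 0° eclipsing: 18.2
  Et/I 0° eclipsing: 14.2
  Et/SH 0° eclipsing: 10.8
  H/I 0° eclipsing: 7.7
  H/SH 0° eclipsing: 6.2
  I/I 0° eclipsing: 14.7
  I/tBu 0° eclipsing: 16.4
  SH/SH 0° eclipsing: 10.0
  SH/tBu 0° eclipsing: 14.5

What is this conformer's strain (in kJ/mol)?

34.0 kJ/mol

This conformer is eclipsed. tBu at 0° is eclipsed with I at 0° (16.4); H at 120° is eclipsed with Br at 120° (6.8); Et at 240° is eclipsed with SH at 240° (10.8). Total 34.0 kJ/mol.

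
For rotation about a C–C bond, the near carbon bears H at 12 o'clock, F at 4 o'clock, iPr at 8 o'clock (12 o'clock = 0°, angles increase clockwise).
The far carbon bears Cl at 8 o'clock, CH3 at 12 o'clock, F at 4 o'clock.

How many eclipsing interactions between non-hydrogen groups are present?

Non-H eclipsing pairs: F(120°)/F(120°); iPr(240°)/Cl(240°) — 2 interactions.

2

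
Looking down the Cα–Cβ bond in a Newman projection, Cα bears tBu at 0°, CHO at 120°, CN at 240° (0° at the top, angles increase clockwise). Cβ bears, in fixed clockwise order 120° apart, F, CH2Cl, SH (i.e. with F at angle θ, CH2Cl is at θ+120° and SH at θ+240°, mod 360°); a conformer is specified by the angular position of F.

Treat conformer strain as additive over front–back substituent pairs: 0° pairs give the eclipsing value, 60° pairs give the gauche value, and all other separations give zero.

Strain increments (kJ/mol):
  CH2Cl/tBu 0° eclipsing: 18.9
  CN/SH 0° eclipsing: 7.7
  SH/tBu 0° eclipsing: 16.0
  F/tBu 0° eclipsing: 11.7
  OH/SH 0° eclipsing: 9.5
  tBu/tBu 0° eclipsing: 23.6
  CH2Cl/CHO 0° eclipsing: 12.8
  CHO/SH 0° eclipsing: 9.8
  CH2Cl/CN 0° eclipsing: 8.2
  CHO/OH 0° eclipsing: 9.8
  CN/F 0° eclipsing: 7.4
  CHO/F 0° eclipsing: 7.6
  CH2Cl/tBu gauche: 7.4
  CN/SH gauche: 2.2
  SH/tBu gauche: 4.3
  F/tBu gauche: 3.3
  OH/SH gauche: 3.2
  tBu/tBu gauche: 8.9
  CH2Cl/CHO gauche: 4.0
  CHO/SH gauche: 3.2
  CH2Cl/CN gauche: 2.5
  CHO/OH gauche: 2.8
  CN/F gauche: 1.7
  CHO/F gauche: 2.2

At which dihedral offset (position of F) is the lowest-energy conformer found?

F at 0° is eclipsed. tBu at 0° is eclipsed with F at 0° (11.7); CHO at 120° is eclipsed with CH2Cl at 120° (12.8); CN at 240° is eclipsed with SH at 240° (7.7). Total 32.2 kJ/mol.
F at 60° is staggered. tBu at 0° is gauche with F at 60° (3.3); tBu at 0° is gauche with SH at 300° (4.3); CHO at 120° is gauche with F at 60° (2.2); CHO at 120° is gauche with CH2Cl at 180° (4.0); CN at 240° is gauche with CH2Cl at 180° (2.5); CN at 240° is gauche with SH at 300° (2.2). Total 18.5 kJ/mol.
F at 120° is eclipsed. tBu at 0° is eclipsed with SH at 0° (16.0); CHO at 120° is eclipsed with F at 120° (7.6); CN at 240° is eclipsed with CH2Cl at 240° (8.2). Total 31.8 kJ/mol.
F at 180° is staggered. tBu at 0° is gauche with CH2Cl at 300° (7.4); tBu at 0° is gauche with SH at 60° (4.3); CHO at 120° is gauche with F at 180° (2.2); CHO at 120° is gauche with SH at 60° (3.2); CN at 240° is gauche with F at 180° (1.7); CN at 240° is gauche with CH2Cl at 300° (2.5). Total 21.3 kJ/mol.
F at 240° is eclipsed. tBu at 0° is eclipsed with CH2Cl at 0° (18.9); CHO at 120° is eclipsed with SH at 120° (9.8); CN at 240° is eclipsed with F at 240° (7.4). Total 36.1 kJ/mol.
F at 300° is staggered. tBu at 0° is gauche with F at 300° (3.3); tBu at 0° is gauche with CH2Cl at 60° (7.4); CHO at 120° is gauche with CH2Cl at 60° (4.0); CHO at 120° is gauche with SH at 180° (3.2); CN at 240° is gauche with F at 300° (1.7); CN at 240° is gauche with SH at 180° (2.2). Total 21.8 kJ/mol.
The minimum (18.5 kJ/mol) occurs with F at 60°.

60°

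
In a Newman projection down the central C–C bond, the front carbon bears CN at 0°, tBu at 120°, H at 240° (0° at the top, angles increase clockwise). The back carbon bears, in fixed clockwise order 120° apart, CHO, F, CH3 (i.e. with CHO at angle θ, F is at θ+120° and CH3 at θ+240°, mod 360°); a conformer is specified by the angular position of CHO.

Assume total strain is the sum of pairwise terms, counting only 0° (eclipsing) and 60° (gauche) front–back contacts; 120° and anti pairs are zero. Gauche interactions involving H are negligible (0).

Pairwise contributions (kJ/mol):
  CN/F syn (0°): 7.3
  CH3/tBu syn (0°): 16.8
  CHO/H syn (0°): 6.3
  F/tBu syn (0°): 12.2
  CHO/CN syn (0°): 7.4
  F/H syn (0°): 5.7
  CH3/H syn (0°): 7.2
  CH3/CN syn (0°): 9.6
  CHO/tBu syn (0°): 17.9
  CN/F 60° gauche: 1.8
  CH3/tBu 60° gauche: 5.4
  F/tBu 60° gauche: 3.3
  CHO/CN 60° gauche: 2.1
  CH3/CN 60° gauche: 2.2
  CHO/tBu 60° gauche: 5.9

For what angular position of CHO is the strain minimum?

CHO at 0° (eclipsed): CN(0°)/CHO(0°) eclipsed 7.4; tBu(120°)/F(120°) eclipsed 12.2; H(240°)/CH3(240°) eclipsed 7.2 → 26.8 kJ/mol.
CHO at 60° (staggered): CN(0°)/CHO(60°) gauche 2.1; CN(0°)/CH3(300°) gauche 2.2; tBu(120°)/CHO(60°) gauche 5.9; tBu(120°)/F(180°) gauche 3.3 → 13.5 kJ/mol.
CHO at 120° (eclipsed): CN(0°)/CH3(0°) eclipsed 9.6; tBu(120°)/CHO(120°) eclipsed 17.9; H(240°)/F(240°) eclipsed 5.7 → 33.2 kJ/mol.
CHO at 180° (staggered): CN(0°)/F(300°) gauche 1.8; CN(0°)/CH3(60°) gauche 2.2; tBu(120°)/CHO(180°) gauche 5.9; tBu(120°)/CH3(60°) gauche 5.4 → 15.3 kJ/mol.
CHO at 240° (eclipsed): CN(0°)/F(0°) eclipsed 7.3; tBu(120°)/CH3(120°) eclipsed 16.8; H(240°)/CHO(240°) eclipsed 6.3 → 30.4 kJ/mol.
CHO at 300° (staggered): CN(0°)/CHO(300°) gauche 2.1; CN(0°)/F(60°) gauche 1.8; tBu(120°)/F(60°) gauche 3.3; tBu(120°)/CH3(180°) gauche 5.4 → 12.6 kJ/mol.
The minimum (12.6 kJ/mol) occurs with CHO at 300°.

300°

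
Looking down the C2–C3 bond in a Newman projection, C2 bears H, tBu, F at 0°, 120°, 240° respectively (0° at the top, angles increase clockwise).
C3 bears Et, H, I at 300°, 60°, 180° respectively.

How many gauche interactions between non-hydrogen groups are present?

3

Non-H gauche pairs: tBu(120°)/I(180°); F(240°)/Et(300°); F(240°)/I(180°) — 3 interactions.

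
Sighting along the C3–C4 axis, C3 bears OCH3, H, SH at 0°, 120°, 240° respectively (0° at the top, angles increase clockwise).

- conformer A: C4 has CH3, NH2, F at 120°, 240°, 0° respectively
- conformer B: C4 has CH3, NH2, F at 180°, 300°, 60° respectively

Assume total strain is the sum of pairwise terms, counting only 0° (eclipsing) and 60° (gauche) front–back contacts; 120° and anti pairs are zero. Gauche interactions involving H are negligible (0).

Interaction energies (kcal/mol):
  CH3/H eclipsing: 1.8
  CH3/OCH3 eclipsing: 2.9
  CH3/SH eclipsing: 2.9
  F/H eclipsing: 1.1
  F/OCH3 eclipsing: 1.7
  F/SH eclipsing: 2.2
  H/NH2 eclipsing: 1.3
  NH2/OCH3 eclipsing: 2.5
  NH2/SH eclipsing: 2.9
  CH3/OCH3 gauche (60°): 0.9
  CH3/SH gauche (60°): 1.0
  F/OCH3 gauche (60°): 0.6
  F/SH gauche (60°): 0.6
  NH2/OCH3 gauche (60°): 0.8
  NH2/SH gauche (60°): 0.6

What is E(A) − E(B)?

A (eclipsed): OCH3–F eclipsed, H–CH3 eclipsed, SH–NH2 eclipsed; 1.7 + 1.8 + 2.9 = 6.4 kcal/mol.
B (staggered): OCH3–NH2 gauche, OCH3–F gauche, SH–CH3 gauche, SH–NH2 gauche; 0.8 + 0.6 + 1.0 + 0.6 = 3.0 kcal/mol.
E(A) − E(B) = 6.4 − 3.0 = +3.4 kcal/mol.

+3.4 kcal/mol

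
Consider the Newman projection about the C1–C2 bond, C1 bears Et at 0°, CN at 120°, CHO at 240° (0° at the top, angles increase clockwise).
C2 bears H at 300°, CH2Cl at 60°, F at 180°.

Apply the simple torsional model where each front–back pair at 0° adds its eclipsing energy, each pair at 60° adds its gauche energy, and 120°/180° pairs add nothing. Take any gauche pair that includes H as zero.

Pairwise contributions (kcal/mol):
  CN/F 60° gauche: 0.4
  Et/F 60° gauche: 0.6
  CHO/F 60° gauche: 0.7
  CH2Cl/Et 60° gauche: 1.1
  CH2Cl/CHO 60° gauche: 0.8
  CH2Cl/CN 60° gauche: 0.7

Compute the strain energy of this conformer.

2.9 kcal/mol

This conformer (staggered): Et(0°)/CH2Cl(60°) gauche 1.1; CN(120°)/CH2Cl(60°) gauche 0.7; CN(120°)/F(180°) gauche 0.4; CHO(240°)/F(180°) gauche 0.7 → 2.9 kcal/mol.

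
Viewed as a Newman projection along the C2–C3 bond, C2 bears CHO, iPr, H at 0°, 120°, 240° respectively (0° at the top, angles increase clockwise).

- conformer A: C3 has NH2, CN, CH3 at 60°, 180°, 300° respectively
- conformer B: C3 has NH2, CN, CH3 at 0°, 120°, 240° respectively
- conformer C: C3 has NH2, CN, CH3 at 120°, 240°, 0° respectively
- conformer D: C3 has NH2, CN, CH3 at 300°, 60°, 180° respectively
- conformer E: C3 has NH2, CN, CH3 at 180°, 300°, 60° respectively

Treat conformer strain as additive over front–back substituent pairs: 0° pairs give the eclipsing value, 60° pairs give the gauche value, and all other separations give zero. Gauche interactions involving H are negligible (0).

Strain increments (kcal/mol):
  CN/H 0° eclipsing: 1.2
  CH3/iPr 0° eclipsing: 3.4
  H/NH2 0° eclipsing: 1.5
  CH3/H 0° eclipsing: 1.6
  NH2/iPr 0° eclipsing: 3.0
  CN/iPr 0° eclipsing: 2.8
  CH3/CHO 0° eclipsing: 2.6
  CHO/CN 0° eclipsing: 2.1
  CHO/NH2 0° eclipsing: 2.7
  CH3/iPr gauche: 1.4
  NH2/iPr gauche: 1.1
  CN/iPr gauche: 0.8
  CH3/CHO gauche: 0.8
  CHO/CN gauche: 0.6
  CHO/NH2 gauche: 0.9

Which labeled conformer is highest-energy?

B

A is staggered. CHO at 0° is gauche with NH2 at 60° (0.9); CHO at 0° is gauche with CH3 at 300° (0.8); iPr at 120° is gauche with NH2 at 60° (1.1); iPr at 120° is gauche with CN at 180° (0.8). Total 3.6 kcal/mol.
B is eclipsed. CHO at 0° is eclipsed with NH2 at 0° (2.7); iPr at 120° is eclipsed with CN at 120° (2.8); H at 240° is eclipsed with CH3 at 240° (1.6). Total 7.1 kcal/mol.
C is eclipsed. CHO at 0° is eclipsed with CH3 at 0° (2.6); iPr at 120° is eclipsed with NH2 at 120° (3.0); H at 240° is eclipsed with CN at 240° (1.2). Total 6.8 kcal/mol.
D is staggered. CHO at 0° is gauche with NH2 at 300° (0.9); CHO at 0° is gauche with CN at 60° (0.6); iPr at 120° is gauche with CN at 60° (0.8); iPr at 120° is gauche with CH3 at 180° (1.4). Total 3.7 kcal/mol.
E is staggered. CHO at 0° is gauche with CN at 300° (0.6); CHO at 0° is gauche with CH3 at 60° (0.8); iPr at 120° is gauche with NH2 at 180° (1.1); iPr at 120° is gauche with CH3 at 60° (1.4). Total 3.9 kcal/mol.
B has the highest total (7.1 kcal/mol).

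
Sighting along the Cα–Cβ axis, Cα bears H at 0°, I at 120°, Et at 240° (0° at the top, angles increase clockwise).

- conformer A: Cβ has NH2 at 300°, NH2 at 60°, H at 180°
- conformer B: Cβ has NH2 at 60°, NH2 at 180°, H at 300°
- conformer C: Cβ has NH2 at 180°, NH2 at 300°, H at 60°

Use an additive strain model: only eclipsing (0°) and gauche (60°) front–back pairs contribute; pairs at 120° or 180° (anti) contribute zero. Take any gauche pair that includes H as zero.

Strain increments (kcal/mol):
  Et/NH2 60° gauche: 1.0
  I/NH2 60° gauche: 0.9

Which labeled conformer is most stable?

A (staggered): I(120°)/NH2(60°) gauche 0.9; Et(240°)/NH2(300°) gauche 1.0 → 1.9 kcal/mol.
B (staggered): I(120°)/NH2(60°) gauche 0.9; I(120°)/NH2(180°) gauche 0.9; Et(240°)/NH2(180°) gauche 1.0 → 2.8 kcal/mol.
C (staggered): I(120°)/NH2(180°) gauche 0.9; Et(240°)/NH2(180°) gauche 1.0; Et(240°)/NH2(300°) gauche 1.0 → 2.9 kcal/mol.
A has the lowest total (1.9 kcal/mol).

A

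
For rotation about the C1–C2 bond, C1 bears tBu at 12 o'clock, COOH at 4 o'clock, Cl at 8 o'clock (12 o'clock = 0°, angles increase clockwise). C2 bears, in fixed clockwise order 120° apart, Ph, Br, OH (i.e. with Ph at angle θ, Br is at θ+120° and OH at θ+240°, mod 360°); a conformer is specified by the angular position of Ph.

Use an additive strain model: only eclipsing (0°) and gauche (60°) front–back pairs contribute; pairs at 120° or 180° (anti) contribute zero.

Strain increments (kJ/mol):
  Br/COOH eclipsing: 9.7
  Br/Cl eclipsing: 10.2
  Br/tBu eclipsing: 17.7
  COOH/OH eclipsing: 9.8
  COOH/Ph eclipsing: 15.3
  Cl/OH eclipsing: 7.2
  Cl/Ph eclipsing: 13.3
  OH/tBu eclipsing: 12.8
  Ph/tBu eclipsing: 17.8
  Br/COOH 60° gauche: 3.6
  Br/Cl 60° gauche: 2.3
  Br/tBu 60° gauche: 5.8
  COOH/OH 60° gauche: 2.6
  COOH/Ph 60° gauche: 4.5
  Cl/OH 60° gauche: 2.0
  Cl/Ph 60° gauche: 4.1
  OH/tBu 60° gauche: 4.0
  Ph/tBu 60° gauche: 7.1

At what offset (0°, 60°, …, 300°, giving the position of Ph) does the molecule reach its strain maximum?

240°

Ph at 0° (eclipsed): tBu–Ph eclipsed, COOH–Br eclipsed, Cl–OH eclipsed; 17.8 + 9.7 + 7.2 = 34.7 kJ/mol.
Ph at 60° (staggered): tBu–Ph gauche, tBu–OH gauche, COOH–Ph gauche, COOH–Br gauche, Cl–Br gauche, Cl–OH gauche; 7.1 + 4.0 + 4.5 + 3.6 + 2.3 + 2.0 = 23.5 kJ/mol.
Ph at 120° (eclipsed): tBu–OH eclipsed, COOH–Ph eclipsed, Cl–Br eclipsed; 12.8 + 15.3 + 10.2 = 38.3 kJ/mol.
Ph at 180° (staggered): tBu–Br gauche, tBu–OH gauche, COOH–Ph gauche, COOH–OH gauche, Cl–Ph gauche, Cl–Br gauche; 5.8 + 4.0 + 4.5 + 2.6 + 4.1 + 2.3 = 23.3 kJ/mol.
Ph at 240° (eclipsed): tBu–Br eclipsed, COOH–OH eclipsed, Cl–Ph eclipsed; 17.7 + 9.8 + 13.3 = 40.8 kJ/mol.
Ph at 300° (staggered): tBu–Ph gauche, tBu–Br gauche, COOH–Br gauche, COOH–OH gauche, Cl–Ph gauche, Cl–OH gauche; 7.1 + 5.8 + 3.6 + 2.6 + 4.1 + 2.0 = 25.2 kJ/mol.
The maximum (40.8 kJ/mol) occurs with Ph at 240°.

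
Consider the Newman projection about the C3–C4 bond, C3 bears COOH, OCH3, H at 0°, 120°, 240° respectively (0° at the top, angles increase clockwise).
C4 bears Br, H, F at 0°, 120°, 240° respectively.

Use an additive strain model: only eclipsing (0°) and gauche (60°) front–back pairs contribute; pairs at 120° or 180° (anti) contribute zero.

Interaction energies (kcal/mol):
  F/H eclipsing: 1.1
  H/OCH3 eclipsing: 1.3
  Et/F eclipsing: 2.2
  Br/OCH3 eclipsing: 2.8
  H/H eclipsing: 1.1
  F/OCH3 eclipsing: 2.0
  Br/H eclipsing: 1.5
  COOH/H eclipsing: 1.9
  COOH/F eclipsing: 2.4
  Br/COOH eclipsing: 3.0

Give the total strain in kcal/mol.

This conformer (eclipsed): COOH(0°)/Br(0°) eclipsed 3.0; OCH3(120°)/H(120°) eclipsed 1.3; H(240°)/F(240°) eclipsed 1.1 → 5.4 kcal/mol.

5.4 kcal/mol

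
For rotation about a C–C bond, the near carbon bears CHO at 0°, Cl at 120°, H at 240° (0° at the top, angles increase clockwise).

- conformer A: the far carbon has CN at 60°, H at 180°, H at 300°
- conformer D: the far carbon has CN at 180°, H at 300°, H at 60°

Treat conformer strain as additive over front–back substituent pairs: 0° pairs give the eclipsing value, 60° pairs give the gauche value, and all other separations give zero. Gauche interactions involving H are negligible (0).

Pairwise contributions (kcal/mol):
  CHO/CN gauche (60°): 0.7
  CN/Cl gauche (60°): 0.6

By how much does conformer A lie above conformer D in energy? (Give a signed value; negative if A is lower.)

+0.7 kcal/mol

A is staggered. CHO at 0° is gauche with CN at 60° (0.7); Cl at 120° is gauche with CN at 60° (0.6). Total 1.3 kcal/mol.
D is staggered. Cl at 120° is gauche with CN at 180° (0.6). Total 0.6 kcal/mol.
E(A) − E(D) = 1.3 − 0.6 = +0.7 kcal/mol.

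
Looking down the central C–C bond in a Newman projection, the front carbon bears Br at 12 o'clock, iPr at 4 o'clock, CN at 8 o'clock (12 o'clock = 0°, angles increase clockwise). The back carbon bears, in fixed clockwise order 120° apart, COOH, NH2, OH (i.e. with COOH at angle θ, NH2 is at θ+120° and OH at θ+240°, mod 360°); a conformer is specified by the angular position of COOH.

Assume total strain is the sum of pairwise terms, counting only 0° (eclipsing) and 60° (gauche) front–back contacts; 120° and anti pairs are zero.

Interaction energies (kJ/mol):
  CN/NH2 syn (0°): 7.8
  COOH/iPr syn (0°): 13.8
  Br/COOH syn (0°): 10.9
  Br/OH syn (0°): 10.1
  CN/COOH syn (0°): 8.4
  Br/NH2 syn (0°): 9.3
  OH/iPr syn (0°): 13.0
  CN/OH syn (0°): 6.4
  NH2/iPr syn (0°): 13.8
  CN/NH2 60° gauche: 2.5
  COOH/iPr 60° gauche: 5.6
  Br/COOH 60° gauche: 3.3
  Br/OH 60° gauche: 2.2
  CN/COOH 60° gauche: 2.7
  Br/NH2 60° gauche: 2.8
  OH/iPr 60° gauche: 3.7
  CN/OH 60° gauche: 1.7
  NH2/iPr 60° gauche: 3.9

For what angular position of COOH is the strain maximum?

COOH at 0° (eclipsed): Br–COOH eclipsed, iPr–NH2 eclipsed, CN–OH eclipsed; 10.9 + 13.8 + 6.4 = 31.1 kJ/mol.
COOH at 60° (staggered): Br–COOH gauche, Br–OH gauche, iPr–COOH gauche, iPr–NH2 gauche, CN–NH2 gauche, CN–OH gauche; 3.3 + 2.2 + 5.6 + 3.9 + 2.5 + 1.7 = 19.2 kJ/mol.
COOH at 120° (eclipsed): Br–OH eclipsed, iPr–COOH eclipsed, CN–NH2 eclipsed; 10.1 + 13.8 + 7.8 = 31.7 kJ/mol.
COOH at 180° (staggered): Br–NH2 gauche, Br–OH gauche, iPr–COOH gauche, iPr–OH gauche, CN–COOH gauche, CN–NH2 gauche; 2.8 + 2.2 + 5.6 + 3.7 + 2.7 + 2.5 = 19.5 kJ/mol.
COOH at 240° (eclipsed): Br–NH2 eclipsed, iPr–OH eclipsed, CN–COOH eclipsed; 9.3 + 13.0 + 8.4 = 30.7 kJ/mol.
COOH at 300° (staggered): Br–COOH gauche, Br–NH2 gauche, iPr–NH2 gauche, iPr–OH gauche, CN–COOH gauche, CN–OH gauche; 3.3 + 2.8 + 3.9 + 3.7 + 2.7 + 1.7 = 18.1 kJ/mol.
The maximum (31.7 kJ/mol) occurs with COOH at 120°.

120°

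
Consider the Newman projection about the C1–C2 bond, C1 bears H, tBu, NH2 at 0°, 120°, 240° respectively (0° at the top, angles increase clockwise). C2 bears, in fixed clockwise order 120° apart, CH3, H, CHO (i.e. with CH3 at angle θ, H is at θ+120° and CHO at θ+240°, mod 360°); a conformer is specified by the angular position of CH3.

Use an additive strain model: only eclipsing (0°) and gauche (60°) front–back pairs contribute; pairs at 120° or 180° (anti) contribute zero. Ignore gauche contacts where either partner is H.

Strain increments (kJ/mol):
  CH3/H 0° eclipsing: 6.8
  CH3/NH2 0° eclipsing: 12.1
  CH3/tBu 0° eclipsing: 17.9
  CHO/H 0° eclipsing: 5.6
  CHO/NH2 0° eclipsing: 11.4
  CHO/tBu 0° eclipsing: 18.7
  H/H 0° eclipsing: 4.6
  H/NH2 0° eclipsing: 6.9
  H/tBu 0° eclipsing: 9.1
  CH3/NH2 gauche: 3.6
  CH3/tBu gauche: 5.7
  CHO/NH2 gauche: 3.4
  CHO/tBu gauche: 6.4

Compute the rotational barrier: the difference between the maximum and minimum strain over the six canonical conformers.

CH3 at 0° (eclipsed): H–CH3 eclipsed, tBu–H eclipsed, NH2–CHO eclipsed; 6.8 + 9.1 + 11.4 = 27.3 kJ/mol.
CH3 at 60° (staggered): tBu–CH3 gauche, NH2–CHO gauche; 5.7 + 3.4 = 9.1 kJ/mol.
CH3 at 120° (eclipsed): H–CHO eclipsed, tBu–CH3 eclipsed, NH2–H eclipsed; 5.6 + 17.9 + 6.9 = 30.4 kJ/mol.
CH3 at 180° (staggered): tBu–CH3 gauche, tBu–CHO gauche, NH2–CH3 gauche; 5.7 + 6.4 + 3.6 = 15.7 kJ/mol.
CH3 at 240° (eclipsed): H–H eclipsed, tBu–CHO eclipsed, NH2–CH3 eclipsed; 4.6 + 18.7 + 12.1 = 35.4 kJ/mol.
CH3 at 300° (staggered): tBu–CHO gauche, NH2–CH3 gauche, NH2–CHO gauche; 6.4 + 3.6 + 3.4 = 13.4 kJ/mol.
Max at 240° (35.4 kJ/mol), min at 60° (9.1 kJ/mol); barrier = 26.3 kJ/mol.

26.3 kJ/mol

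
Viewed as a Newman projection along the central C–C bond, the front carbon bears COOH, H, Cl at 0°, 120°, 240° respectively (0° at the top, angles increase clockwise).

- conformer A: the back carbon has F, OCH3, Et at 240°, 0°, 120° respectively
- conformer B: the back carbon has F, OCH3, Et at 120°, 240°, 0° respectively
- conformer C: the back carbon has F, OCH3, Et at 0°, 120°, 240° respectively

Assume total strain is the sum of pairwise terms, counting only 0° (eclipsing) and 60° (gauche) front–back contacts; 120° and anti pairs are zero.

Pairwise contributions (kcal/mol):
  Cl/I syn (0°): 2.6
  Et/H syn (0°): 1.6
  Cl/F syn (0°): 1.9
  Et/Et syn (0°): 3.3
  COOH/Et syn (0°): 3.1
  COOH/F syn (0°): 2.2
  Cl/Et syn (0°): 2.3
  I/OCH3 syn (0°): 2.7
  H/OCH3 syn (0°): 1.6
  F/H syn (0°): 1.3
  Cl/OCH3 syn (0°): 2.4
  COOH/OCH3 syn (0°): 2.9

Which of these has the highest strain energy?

A (eclipsed): COOH(0°)/OCH3(0°) eclipsed 2.9; H(120°)/Et(120°) eclipsed 1.6; Cl(240°)/F(240°) eclipsed 1.9 → 6.4 kcal/mol.
B (eclipsed): COOH(0°)/Et(0°) eclipsed 3.1; H(120°)/F(120°) eclipsed 1.3; Cl(240°)/OCH3(240°) eclipsed 2.4 → 6.8 kcal/mol.
C (eclipsed): COOH(0°)/F(0°) eclipsed 2.2; H(120°)/OCH3(120°) eclipsed 1.6; Cl(240°)/Et(240°) eclipsed 2.3 → 6.1 kcal/mol.
B has the highest total (6.8 kcal/mol).

B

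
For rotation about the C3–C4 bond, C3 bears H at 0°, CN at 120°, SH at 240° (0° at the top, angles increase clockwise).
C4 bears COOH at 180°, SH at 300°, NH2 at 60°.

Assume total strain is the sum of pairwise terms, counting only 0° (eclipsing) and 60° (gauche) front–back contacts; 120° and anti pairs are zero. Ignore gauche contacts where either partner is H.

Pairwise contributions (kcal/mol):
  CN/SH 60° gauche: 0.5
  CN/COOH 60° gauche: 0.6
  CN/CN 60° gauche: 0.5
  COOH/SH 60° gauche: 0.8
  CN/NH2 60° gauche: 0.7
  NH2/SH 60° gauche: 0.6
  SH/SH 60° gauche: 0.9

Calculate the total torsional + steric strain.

3.0 kcal/mol

This conformer (staggered): CN–COOH gauche, CN–NH2 gauche, SH–COOH gauche, SH–SH gauche; 0.6 + 0.7 + 0.8 + 0.9 = 3.0 kcal/mol.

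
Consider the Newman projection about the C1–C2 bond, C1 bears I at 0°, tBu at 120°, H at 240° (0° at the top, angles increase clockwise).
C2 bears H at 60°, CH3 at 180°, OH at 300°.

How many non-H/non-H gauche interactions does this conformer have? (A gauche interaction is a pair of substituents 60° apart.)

Non-H gauche pairs: I(0°)/OH(300°); tBu(120°)/CH3(180°) — 2 interactions.

2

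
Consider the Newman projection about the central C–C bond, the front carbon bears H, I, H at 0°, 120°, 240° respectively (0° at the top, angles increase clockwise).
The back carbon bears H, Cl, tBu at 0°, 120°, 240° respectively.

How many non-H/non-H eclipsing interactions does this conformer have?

1

Non-H eclipsing pairs: I(120°)/Cl(120°) — 1 interaction.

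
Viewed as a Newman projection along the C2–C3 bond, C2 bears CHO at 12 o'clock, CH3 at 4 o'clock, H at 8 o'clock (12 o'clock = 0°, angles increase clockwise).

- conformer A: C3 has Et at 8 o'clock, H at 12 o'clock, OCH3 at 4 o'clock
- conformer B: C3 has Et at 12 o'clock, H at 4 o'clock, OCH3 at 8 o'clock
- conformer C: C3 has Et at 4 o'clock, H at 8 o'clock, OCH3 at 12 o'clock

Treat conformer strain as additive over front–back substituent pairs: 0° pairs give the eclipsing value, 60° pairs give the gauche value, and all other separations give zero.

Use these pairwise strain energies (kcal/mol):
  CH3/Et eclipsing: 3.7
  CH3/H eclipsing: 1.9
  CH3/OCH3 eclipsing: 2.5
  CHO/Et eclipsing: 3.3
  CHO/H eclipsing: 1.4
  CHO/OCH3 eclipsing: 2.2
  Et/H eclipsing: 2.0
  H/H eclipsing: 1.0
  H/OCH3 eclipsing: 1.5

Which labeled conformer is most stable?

A

A (eclipsed): CHO–H eclipsed, CH3–OCH3 eclipsed, H–Et eclipsed; 1.4 + 2.5 + 2.0 = 5.9 kcal/mol.
B (eclipsed): CHO–Et eclipsed, CH3–H eclipsed, H–OCH3 eclipsed; 3.3 + 1.9 + 1.5 = 6.7 kcal/mol.
C (eclipsed): CHO–OCH3 eclipsed, CH3–Et eclipsed, H–H eclipsed; 2.2 + 3.7 + 1.0 = 6.9 kcal/mol.
A has the lowest total (5.9 kcal/mol).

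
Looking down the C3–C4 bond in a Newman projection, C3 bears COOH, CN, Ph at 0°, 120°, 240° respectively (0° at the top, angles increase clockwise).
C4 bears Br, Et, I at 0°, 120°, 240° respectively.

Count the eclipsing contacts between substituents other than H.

3

Non-H eclipsing pairs: COOH(0°)/Br(0°); CN(120°)/Et(120°); Ph(240°)/I(240°) — 3 interactions.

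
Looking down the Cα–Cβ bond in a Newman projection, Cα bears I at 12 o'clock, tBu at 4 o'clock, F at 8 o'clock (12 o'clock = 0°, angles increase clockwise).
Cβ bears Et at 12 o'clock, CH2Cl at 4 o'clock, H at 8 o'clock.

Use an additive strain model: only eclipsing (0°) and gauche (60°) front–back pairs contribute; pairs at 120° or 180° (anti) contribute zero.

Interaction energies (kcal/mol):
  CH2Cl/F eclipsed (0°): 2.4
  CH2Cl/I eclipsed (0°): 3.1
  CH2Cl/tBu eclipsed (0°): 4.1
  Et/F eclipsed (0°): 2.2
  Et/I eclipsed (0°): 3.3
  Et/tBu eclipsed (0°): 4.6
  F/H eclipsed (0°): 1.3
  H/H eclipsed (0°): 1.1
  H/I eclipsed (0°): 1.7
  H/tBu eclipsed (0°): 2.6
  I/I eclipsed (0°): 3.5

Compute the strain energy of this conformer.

This conformer (eclipsed): I–Et eclipsed, tBu–CH2Cl eclipsed, F–H eclipsed; 3.3 + 4.1 + 1.3 = 8.7 kcal/mol.

8.7 kcal/mol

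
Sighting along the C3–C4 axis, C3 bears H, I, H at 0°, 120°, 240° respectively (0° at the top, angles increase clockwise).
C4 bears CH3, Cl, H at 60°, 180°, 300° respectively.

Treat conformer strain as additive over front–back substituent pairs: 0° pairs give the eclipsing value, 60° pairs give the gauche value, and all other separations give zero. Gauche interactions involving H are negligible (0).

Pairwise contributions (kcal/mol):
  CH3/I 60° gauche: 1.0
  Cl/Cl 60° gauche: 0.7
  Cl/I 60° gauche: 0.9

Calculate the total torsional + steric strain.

This conformer (staggered): I(120°)/CH3(60°) gauche 1.0; I(120°)/Cl(180°) gauche 0.9 → 1.9 kcal/mol.

1.9 kcal/mol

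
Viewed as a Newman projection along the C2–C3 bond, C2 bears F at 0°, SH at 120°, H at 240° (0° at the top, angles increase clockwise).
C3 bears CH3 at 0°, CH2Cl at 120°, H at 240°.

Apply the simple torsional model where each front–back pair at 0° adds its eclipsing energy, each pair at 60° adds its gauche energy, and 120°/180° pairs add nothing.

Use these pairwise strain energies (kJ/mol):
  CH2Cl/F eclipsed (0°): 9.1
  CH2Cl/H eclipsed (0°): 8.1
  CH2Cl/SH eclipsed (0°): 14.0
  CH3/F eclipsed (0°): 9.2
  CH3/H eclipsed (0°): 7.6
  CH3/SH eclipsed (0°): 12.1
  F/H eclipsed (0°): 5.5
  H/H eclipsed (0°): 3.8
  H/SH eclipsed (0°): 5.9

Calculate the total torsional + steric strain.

27.0 kJ/mol

This conformer is eclipsed. F at 0° is eclipsed with CH3 at 0° (9.2); SH at 120° is eclipsed with CH2Cl at 120° (14.0); H at 240° is eclipsed with H at 240° (3.8). Total 27.0 kJ/mol.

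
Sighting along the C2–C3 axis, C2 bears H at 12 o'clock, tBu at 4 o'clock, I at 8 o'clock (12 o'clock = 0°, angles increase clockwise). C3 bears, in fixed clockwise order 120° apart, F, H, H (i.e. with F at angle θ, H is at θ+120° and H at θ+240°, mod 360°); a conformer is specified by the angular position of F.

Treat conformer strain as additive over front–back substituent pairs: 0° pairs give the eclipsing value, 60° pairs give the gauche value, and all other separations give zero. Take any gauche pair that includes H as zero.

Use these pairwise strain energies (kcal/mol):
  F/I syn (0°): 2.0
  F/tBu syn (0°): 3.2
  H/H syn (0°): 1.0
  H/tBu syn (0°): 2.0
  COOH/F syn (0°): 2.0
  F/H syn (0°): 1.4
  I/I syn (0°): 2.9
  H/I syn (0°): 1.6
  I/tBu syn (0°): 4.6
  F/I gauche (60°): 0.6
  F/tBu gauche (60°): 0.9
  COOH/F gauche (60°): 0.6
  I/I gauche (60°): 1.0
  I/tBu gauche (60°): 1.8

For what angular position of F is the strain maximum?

F at 0° (eclipsed): H(0°)/F(0°) eclipsed 1.4; tBu(120°)/H(120°) eclipsed 2.0; I(240°)/H(240°) eclipsed 1.6 → 5.0 kcal/mol.
F at 60° (staggered): tBu(120°)/F(60°) gauche 0.9 → 0.9 kcal/mol.
F at 120° (eclipsed): H(0°)/H(0°) eclipsed 1.0; tBu(120°)/F(120°) eclipsed 3.2; I(240°)/H(240°) eclipsed 1.6 → 5.8 kcal/mol.
F at 180° (staggered): tBu(120°)/F(180°) gauche 0.9; I(240°)/F(180°) gauche 0.6 → 1.5 kcal/mol.
F at 240° (eclipsed): H(0°)/H(0°) eclipsed 1.0; tBu(120°)/H(120°) eclipsed 2.0; I(240°)/F(240°) eclipsed 2.0 → 5.0 kcal/mol.
F at 300° (staggered): I(240°)/F(300°) gauche 0.6 → 0.6 kcal/mol.
The maximum (5.8 kcal/mol) occurs with F at 120°.

120°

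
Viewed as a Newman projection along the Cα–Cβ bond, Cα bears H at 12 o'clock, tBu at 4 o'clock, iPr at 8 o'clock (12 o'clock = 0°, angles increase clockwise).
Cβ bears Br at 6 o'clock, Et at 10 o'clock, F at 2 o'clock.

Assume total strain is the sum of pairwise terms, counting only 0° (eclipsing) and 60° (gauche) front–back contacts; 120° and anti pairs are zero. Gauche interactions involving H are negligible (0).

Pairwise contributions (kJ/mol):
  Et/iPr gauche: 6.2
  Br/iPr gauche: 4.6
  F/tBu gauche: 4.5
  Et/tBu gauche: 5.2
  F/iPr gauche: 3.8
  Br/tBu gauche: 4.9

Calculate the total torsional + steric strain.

20.2 kJ/mol

This conformer is staggered. tBu at 120° is gauche with Br at 180° (4.9); tBu at 120° is gauche with F at 60° (4.5); iPr at 240° is gauche with Br at 180° (4.6); iPr at 240° is gauche with Et at 300° (6.2). Total 20.2 kJ/mol.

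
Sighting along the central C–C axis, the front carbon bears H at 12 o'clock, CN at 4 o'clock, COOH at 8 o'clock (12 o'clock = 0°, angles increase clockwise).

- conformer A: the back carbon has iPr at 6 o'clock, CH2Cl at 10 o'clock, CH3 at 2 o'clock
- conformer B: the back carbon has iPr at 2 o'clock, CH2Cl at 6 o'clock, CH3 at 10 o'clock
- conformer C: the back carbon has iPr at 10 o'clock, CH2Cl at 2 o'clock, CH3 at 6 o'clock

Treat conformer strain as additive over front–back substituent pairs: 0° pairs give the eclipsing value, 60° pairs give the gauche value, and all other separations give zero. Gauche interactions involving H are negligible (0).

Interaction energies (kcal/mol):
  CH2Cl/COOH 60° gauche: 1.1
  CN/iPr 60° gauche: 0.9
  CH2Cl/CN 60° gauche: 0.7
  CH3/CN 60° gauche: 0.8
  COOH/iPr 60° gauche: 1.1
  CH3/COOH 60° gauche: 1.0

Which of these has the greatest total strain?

A

A (staggered): CN(120°)/iPr(180°) gauche 0.9; CN(120°)/CH3(60°) gauche 0.8; COOH(240°)/iPr(180°) gauche 1.1; COOH(240°)/CH2Cl(300°) gauche 1.1 → 3.9 kcal/mol.
B (staggered): CN(120°)/iPr(60°) gauche 0.9; CN(120°)/CH2Cl(180°) gauche 0.7; COOH(240°)/CH2Cl(180°) gauche 1.1; COOH(240°)/CH3(300°) gauche 1.0 → 3.7 kcal/mol.
C (staggered): CN(120°)/CH2Cl(60°) gauche 0.7; CN(120°)/CH3(180°) gauche 0.8; COOH(240°)/iPr(300°) gauche 1.1; COOH(240°)/CH3(180°) gauche 1.0 → 3.6 kcal/mol.
A has the highest total (3.9 kcal/mol).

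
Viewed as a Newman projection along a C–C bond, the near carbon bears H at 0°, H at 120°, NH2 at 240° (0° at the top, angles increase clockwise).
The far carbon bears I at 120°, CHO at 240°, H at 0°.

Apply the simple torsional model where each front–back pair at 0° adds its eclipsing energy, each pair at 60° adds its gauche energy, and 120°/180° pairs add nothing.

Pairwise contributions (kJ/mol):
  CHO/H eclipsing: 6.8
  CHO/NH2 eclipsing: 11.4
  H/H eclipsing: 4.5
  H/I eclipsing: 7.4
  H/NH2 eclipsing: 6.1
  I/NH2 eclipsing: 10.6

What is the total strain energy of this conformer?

This conformer (eclipsed): H(0°)/H(0°) eclipsed 4.5; H(120°)/I(120°) eclipsed 7.4; NH2(240°)/CHO(240°) eclipsed 11.4 → 23.3 kJ/mol.

23.3 kJ/mol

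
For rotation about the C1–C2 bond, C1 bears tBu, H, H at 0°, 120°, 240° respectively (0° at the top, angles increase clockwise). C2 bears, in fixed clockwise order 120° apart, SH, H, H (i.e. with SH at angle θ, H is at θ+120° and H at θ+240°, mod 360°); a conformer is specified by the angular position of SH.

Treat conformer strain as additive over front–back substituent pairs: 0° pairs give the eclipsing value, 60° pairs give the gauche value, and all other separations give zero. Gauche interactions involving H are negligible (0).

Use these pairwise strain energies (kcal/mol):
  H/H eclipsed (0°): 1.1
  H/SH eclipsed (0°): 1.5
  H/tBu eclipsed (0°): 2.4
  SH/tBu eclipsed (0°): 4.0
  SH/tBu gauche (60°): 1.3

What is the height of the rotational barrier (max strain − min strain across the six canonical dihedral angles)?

6.2 kcal/mol

SH at 0° (eclipsed): tBu(0°)/SH(0°) eclipsed 4.0; H(120°)/H(120°) eclipsed 1.1; H(240°)/H(240°) eclipsed 1.1 → 6.2 kcal/mol.
SH at 60° (staggered): tBu(0°)/SH(60°) gauche 1.3 → 1.3 kcal/mol.
SH at 120° (eclipsed): tBu(0°)/H(0°) eclipsed 2.4; H(120°)/SH(120°) eclipsed 1.5; H(240°)/H(240°) eclipsed 1.1 → 5.0 kcal/mol.
SH at 180° (staggered): no non-H gauche contacts → 0.0 kcal/mol.
SH at 240° (eclipsed): tBu(0°)/H(0°) eclipsed 2.4; H(120°)/H(120°) eclipsed 1.1; H(240°)/SH(240°) eclipsed 1.5 → 5.0 kcal/mol.
SH at 300° (staggered): tBu(0°)/SH(300°) gauche 1.3 → 1.3 kcal/mol.
Max at 0° (6.2 kcal/mol), min at 180° (0.0 kcal/mol); barrier = 6.2 kcal/mol.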